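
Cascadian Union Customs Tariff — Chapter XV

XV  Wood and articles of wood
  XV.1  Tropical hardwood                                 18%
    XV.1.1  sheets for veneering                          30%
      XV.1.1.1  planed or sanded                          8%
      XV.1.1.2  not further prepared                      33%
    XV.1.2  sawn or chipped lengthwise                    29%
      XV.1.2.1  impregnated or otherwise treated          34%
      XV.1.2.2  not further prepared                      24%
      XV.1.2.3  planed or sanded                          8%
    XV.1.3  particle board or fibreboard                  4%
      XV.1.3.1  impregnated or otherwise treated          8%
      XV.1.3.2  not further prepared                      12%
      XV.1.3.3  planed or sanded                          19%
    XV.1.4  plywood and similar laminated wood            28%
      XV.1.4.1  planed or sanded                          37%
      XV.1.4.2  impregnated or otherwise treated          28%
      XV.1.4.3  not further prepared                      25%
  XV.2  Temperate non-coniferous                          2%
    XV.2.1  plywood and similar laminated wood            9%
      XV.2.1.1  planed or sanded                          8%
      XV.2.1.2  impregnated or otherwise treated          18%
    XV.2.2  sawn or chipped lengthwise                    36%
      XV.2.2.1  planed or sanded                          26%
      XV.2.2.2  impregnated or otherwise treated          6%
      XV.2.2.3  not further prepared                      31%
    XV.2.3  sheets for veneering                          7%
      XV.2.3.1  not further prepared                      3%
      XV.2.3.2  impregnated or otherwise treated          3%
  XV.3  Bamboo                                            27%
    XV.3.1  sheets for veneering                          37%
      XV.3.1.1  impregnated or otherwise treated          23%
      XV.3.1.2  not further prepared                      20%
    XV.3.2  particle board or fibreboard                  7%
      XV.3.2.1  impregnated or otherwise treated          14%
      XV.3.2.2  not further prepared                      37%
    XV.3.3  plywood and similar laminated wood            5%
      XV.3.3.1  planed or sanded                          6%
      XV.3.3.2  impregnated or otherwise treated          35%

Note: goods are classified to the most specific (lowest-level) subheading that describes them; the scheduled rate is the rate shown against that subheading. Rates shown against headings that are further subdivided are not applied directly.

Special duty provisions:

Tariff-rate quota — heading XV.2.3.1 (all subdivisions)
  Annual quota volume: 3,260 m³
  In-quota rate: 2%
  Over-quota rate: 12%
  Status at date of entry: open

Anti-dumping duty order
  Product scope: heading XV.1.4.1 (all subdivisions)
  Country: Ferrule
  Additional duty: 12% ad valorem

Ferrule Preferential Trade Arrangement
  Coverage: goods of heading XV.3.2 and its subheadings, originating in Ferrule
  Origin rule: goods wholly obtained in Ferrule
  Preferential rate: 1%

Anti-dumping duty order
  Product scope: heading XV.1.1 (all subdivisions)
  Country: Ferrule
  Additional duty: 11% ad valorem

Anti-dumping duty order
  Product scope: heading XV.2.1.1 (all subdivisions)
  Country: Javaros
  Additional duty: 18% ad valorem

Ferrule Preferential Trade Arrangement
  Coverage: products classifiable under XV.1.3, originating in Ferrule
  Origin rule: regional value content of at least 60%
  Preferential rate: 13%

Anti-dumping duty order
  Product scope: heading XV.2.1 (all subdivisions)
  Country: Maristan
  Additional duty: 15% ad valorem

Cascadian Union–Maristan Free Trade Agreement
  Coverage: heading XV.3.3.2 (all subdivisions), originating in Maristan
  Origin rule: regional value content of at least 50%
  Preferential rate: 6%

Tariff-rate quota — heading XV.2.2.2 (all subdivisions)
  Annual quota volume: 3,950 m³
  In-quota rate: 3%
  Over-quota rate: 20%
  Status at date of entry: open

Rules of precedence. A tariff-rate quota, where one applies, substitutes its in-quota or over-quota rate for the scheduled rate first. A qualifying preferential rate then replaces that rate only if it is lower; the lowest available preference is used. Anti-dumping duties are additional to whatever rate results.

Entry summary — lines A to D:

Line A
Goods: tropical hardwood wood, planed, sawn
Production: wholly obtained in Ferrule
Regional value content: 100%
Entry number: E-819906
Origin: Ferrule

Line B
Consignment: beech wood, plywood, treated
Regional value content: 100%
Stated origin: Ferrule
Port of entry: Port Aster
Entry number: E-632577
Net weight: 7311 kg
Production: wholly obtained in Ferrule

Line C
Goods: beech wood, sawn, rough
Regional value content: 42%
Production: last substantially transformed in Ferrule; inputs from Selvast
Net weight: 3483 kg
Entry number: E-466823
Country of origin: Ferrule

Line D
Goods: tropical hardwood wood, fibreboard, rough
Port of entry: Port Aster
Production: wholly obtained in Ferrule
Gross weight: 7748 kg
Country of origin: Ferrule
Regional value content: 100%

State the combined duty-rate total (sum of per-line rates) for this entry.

69%

Line A: tropical hardwood → XV.1; sawn → XV.1.2; planed → XV.1.2.3. Scheduled 8%. Ferrule agreement on XV.3.2: XV.1.2.3 not covered; Ferrule agreement on XV.1.3: XV.1.2.3 not covered. → 8%.
Line B: beech → XV.2; plywood → XV.2.1; treated → XV.2.1.2. Scheduled 18%. Ferrule agreement on XV.3.2: XV.2.1.2 not covered; Ferrule agreement on XV.1.3: XV.2.1.2 not covered. → 18%.
Line C: beech → XV.2; sawn → XV.2.2; rough → XV.2.2.3. Scheduled 31%. Ferrule agreement on XV.3.2: XV.2.2.3 not covered; Ferrule agreement on XV.1.3: XV.2.2.3 not covered. → 31%.
Line D: tropical hardwood → XV.1; fibreboard → XV.1.3; rough → XV.1.3.2. Scheduled 12%. Ferrule agreement on XV.3.2: XV.1.3.2 not covered; Ferrule agreement on XV.1.3: RVC ≥ 60% → 13% available; preference 13% not lower than 12% → no reduction. → 12%.
Sum: 8% + 18% + 31% + 12% = 69%.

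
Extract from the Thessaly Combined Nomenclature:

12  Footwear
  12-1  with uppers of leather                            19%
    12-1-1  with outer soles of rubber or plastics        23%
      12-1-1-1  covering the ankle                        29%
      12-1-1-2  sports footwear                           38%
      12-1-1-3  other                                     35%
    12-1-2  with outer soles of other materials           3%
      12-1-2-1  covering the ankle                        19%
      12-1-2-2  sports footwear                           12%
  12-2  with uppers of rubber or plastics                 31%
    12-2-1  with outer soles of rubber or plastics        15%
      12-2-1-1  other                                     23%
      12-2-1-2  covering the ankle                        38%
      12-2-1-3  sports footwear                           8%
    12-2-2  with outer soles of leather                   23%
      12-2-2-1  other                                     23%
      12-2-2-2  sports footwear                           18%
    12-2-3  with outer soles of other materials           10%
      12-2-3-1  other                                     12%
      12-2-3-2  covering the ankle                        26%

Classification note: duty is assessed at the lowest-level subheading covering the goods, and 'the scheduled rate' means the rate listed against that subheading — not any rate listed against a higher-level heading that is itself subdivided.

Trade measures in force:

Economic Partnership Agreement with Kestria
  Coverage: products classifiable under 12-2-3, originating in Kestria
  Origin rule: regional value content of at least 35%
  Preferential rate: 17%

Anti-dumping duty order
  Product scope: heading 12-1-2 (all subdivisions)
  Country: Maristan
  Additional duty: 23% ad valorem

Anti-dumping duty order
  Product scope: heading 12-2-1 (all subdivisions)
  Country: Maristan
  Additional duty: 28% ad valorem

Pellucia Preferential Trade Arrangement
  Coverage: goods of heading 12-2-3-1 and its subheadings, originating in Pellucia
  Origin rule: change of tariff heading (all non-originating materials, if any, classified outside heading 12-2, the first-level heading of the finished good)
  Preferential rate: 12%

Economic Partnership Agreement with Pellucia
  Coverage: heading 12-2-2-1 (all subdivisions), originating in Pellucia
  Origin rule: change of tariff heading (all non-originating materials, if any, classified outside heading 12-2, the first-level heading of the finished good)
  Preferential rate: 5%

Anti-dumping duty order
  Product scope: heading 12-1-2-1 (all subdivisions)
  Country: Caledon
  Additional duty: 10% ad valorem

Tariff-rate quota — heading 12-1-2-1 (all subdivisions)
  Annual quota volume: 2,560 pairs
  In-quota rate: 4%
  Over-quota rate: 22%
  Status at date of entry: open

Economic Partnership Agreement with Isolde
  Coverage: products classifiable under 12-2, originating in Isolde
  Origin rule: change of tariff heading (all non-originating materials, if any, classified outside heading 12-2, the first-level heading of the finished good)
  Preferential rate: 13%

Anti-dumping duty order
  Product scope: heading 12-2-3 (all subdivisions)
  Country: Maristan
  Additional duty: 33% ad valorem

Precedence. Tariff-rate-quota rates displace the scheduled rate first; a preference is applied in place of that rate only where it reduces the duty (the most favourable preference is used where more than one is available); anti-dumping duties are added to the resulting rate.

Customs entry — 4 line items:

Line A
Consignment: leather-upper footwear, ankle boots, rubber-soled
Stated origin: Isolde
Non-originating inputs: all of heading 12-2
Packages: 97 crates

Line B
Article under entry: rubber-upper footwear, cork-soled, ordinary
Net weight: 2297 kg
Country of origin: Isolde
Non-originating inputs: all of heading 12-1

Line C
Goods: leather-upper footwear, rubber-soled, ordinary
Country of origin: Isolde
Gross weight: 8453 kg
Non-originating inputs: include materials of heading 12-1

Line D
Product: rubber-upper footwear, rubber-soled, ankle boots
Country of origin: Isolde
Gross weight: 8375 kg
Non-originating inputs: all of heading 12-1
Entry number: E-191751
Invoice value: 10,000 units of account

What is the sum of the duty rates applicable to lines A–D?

89%

Line A: leather-upper → 12-1; rubber-soled → 12-1-1; ankle boots → 12-1-1-1. Scheduled 29%. Isolde agreement on 12-2: 12-1-1-1 not covered. → 29%.
Line B: rubber-upper → 12-2; cork-soled → 12-2-3; ordinary → 12-2-3-1. Scheduled 12%. Isolde agreement on 12-2: CTH met → 13% available; preference 13% not lower than 12% → no reduction. → 12%.
Line C: leather-upper → 12-1; rubber-soled → 12-1-1; ordinary → 12-1-1-3. Scheduled 35%. Isolde agreement on 12-2: 12-1-1-3 not covered. → 35%.
Line D: rubber-upper → 12-2; rubber-soled → 12-2-1; ankle boots → 12-2-1-2. Scheduled 38%. Isolde agreement on 12-2: CTH met → 13% available; preferential 13%. → 13%.
Sum: 29% + 12% + 35% + 13% = 89%.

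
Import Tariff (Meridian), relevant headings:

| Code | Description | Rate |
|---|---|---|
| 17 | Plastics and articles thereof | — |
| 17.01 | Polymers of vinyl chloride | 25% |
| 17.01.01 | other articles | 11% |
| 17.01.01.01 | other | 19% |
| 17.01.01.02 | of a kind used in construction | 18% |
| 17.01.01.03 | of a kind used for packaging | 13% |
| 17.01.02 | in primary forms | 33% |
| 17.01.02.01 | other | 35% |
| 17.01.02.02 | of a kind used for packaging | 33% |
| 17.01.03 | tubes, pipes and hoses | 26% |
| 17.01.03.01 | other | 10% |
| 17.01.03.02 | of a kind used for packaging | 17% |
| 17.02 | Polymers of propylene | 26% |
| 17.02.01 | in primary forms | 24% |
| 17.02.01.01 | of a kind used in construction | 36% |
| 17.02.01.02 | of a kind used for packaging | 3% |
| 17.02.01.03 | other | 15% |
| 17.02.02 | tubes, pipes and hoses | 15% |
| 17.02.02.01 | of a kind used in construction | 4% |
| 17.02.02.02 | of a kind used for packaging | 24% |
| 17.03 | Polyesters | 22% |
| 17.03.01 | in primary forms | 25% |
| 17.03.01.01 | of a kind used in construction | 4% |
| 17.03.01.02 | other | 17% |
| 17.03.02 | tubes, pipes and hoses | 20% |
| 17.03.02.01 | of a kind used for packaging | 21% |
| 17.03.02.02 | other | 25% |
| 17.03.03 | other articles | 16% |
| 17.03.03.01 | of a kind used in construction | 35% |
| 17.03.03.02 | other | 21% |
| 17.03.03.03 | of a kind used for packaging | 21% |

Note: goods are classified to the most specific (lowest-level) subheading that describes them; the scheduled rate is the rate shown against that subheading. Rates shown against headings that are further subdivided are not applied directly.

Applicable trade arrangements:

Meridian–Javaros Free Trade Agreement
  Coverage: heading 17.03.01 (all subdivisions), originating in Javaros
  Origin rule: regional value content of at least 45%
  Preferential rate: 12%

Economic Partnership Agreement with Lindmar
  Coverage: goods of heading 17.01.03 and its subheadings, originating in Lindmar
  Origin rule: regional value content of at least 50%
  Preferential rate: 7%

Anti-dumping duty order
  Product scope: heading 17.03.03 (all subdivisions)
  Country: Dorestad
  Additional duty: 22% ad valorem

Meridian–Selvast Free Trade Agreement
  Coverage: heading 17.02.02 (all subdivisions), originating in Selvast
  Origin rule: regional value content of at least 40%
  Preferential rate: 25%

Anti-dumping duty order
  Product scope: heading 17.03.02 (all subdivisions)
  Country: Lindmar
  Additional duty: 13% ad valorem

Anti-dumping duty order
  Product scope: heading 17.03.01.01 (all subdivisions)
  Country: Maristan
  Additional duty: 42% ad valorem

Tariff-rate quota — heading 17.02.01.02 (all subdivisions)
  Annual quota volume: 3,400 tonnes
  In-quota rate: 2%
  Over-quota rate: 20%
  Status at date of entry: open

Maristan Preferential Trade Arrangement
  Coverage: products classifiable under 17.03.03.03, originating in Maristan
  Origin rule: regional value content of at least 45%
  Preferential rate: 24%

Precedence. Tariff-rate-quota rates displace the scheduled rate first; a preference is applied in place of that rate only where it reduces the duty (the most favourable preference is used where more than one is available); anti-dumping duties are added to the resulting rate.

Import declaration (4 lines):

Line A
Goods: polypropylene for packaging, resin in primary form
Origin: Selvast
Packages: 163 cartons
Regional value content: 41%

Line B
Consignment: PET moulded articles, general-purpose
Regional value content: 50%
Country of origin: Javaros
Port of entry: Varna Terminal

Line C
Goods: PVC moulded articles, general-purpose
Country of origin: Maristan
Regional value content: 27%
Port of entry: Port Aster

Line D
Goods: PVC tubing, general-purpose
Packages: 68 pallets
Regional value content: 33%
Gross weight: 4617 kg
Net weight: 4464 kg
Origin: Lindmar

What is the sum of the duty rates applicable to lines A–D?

Line A: polypropylene → 17.02; resin in primary form → 17.02.01; for packaging → 17.02.01.02. Scheduled 3%. quota on 17.02.01.02 open → in-quota 2%; Selvast agreement on 17.02.02: 17.02.01.02 not covered. → 2%.
Line B: PET → 17.03; moulded articles → 17.03.03; general-purpose → 17.03.03.02. Scheduled 21%. Javaros agreement on 17.03.01: 17.03.03.02 not covered. → 21%.
Line C: PVC → 17.01; moulded articles → 17.01.01; general-purpose → 17.01.01.01. Scheduled 19%. Maristan agreement on 17.03.03.03: 17.01.01.01 not covered. → 19%.
Line D: PVC → 17.01; tubing → 17.01.03; general-purpose → 17.01.03.01. Scheduled 10%. Lindmar agreement on 17.01.03: RVC < 50%. → 10%.
Sum: 2% + 21% + 19% + 10% = 52%.

52%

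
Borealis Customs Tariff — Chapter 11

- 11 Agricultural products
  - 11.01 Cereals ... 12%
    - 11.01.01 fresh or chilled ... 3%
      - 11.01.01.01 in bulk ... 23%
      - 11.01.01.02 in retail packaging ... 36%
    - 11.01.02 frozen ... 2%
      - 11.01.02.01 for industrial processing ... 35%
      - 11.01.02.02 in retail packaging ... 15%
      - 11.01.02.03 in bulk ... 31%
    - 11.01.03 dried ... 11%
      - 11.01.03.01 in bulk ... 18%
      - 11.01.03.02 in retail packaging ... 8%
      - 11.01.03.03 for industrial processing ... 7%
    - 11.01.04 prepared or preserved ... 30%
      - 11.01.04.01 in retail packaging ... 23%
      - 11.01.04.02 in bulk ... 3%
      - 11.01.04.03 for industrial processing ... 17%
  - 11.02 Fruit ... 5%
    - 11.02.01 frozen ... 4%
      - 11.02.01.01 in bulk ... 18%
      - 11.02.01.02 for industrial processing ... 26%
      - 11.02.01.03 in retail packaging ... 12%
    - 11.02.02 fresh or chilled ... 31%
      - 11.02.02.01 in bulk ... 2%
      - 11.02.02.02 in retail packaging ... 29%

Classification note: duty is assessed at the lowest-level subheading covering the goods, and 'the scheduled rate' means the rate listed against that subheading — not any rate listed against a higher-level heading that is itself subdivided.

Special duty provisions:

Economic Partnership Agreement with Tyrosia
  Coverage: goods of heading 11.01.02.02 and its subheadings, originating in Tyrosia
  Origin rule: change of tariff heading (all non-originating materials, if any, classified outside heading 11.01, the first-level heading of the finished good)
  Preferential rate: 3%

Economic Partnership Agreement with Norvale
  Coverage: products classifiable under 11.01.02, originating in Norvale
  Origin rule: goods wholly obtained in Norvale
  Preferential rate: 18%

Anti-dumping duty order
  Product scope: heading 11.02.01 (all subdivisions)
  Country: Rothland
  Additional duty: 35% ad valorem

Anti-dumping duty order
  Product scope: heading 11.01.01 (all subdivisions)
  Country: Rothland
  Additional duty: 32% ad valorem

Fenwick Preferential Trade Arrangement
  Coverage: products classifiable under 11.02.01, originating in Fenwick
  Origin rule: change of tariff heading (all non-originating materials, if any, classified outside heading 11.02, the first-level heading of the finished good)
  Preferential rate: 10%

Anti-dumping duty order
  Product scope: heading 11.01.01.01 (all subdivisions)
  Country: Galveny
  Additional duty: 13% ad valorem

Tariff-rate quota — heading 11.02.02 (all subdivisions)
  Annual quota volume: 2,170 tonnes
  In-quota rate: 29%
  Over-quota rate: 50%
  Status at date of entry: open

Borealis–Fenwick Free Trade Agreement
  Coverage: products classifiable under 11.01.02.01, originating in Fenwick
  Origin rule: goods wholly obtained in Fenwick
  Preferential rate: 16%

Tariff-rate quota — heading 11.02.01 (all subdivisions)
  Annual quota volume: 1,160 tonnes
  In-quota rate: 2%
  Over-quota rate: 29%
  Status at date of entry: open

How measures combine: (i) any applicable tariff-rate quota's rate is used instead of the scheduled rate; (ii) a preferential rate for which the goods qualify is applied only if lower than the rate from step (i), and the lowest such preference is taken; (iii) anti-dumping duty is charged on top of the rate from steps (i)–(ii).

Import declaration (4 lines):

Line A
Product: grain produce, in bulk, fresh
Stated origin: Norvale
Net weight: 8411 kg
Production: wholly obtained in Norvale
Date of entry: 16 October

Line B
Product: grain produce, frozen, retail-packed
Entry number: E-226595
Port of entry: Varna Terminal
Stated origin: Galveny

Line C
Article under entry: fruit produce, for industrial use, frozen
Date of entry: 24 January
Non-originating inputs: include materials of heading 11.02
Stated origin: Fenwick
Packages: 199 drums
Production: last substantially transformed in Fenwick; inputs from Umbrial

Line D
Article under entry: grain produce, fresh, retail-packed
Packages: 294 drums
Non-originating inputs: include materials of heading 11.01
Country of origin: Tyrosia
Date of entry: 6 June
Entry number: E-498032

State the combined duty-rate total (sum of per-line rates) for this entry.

76%

Line A: grain → 11.01; fresh → 11.01.01; in bulk → 11.01.01.01. Scheduled 23%. Norvale agreement on 11.01.02: 11.01.01.01 not covered. → 23%.
Line B: grain → 11.01; frozen → 11.01.02; retail-packed → 11.01.02.02. Scheduled 15%. No special measure applies. → 15%.
Line C: fruit → 11.02; frozen → 11.02.01; for industrial use → 11.02.01.02. Scheduled 26%. quota on 11.02.01 open → in-quota 2%; Fenwick agreement on 11.02.01: CTH not met; Fenwick agreement on 11.01.02.01: 11.02.01.02 not covered. → 2%.
Line D: grain → 11.01; fresh → 11.01.01; retail-packed → 11.01.01.02. Scheduled 36%. Tyrosia agreement on 11.01.02.02: 11.01.01.02 not covered. → 36%.
Sum: 23% + 15% + 2% + 36% = 76%.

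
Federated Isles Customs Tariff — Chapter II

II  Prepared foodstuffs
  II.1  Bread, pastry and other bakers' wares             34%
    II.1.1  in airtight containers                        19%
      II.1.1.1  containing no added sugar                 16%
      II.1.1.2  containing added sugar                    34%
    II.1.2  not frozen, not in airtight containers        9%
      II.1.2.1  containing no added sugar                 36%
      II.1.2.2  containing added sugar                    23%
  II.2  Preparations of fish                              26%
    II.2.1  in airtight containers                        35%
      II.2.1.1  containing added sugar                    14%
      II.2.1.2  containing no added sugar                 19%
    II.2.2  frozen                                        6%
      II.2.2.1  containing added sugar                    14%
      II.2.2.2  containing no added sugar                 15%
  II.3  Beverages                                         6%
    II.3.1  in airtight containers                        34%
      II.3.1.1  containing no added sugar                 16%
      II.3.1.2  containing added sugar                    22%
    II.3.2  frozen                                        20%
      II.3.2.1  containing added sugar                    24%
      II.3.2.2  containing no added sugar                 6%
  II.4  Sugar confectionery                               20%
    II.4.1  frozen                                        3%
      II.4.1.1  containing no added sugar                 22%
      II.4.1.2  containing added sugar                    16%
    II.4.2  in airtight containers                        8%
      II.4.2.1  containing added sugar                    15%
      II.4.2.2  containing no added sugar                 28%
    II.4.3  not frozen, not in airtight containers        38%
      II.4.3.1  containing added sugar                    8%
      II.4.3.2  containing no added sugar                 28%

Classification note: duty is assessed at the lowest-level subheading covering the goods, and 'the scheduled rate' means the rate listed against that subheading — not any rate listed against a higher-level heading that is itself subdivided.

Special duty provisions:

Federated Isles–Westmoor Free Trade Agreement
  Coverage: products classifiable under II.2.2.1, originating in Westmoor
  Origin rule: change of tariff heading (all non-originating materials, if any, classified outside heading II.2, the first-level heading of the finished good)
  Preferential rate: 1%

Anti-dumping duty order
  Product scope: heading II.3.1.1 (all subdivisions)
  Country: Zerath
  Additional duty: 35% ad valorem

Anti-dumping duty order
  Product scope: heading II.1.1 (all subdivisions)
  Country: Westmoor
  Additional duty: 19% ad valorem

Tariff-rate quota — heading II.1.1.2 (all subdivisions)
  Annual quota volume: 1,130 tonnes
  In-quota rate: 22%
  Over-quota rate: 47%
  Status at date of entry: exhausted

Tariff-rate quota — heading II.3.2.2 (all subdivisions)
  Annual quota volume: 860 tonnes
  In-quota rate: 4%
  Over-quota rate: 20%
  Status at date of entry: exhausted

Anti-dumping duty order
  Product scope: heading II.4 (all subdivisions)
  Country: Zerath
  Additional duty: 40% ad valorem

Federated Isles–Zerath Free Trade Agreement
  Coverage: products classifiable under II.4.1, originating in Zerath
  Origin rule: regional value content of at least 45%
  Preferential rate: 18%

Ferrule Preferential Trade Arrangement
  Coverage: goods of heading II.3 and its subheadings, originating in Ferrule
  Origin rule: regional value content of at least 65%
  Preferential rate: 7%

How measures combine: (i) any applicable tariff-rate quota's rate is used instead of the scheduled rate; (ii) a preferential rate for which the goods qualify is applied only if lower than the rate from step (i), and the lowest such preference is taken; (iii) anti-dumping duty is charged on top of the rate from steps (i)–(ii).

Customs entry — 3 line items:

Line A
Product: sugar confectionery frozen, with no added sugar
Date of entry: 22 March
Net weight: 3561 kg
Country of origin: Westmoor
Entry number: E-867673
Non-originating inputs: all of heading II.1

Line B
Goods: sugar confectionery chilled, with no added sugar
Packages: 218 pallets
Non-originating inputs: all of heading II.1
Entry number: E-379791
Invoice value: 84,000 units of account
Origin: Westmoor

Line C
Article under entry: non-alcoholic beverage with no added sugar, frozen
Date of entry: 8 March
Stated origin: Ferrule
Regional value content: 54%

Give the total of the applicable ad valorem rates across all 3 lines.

70%

Line A: sugar confectionery → II.4; frozen → II.4.1; with no added sugar → II.4.1.1. Scheduled 22%. Westmoor agreement on II.2.2.1: II.4.1.1 not covered. → 22%.
Line B: sugar confectionery → II.4; chilled → II.4.3; with no added sugar → II.4.3.2. Scheduled 28%. Westmoor agreement on II.2.2.1: II.4.3.2 not covered. → 28%.
Line C: non-alcoholic beverage → II.3; frozen → II.3.2; with no added sugar → II.3.2.2. Scheduled 6%. quota on II.3.2.2 exhausted → over-quota 20%; Ferrule agreement on II.3: RVC < 65%. → 20%.
Sum: 22% + 28% + 20% = 70%.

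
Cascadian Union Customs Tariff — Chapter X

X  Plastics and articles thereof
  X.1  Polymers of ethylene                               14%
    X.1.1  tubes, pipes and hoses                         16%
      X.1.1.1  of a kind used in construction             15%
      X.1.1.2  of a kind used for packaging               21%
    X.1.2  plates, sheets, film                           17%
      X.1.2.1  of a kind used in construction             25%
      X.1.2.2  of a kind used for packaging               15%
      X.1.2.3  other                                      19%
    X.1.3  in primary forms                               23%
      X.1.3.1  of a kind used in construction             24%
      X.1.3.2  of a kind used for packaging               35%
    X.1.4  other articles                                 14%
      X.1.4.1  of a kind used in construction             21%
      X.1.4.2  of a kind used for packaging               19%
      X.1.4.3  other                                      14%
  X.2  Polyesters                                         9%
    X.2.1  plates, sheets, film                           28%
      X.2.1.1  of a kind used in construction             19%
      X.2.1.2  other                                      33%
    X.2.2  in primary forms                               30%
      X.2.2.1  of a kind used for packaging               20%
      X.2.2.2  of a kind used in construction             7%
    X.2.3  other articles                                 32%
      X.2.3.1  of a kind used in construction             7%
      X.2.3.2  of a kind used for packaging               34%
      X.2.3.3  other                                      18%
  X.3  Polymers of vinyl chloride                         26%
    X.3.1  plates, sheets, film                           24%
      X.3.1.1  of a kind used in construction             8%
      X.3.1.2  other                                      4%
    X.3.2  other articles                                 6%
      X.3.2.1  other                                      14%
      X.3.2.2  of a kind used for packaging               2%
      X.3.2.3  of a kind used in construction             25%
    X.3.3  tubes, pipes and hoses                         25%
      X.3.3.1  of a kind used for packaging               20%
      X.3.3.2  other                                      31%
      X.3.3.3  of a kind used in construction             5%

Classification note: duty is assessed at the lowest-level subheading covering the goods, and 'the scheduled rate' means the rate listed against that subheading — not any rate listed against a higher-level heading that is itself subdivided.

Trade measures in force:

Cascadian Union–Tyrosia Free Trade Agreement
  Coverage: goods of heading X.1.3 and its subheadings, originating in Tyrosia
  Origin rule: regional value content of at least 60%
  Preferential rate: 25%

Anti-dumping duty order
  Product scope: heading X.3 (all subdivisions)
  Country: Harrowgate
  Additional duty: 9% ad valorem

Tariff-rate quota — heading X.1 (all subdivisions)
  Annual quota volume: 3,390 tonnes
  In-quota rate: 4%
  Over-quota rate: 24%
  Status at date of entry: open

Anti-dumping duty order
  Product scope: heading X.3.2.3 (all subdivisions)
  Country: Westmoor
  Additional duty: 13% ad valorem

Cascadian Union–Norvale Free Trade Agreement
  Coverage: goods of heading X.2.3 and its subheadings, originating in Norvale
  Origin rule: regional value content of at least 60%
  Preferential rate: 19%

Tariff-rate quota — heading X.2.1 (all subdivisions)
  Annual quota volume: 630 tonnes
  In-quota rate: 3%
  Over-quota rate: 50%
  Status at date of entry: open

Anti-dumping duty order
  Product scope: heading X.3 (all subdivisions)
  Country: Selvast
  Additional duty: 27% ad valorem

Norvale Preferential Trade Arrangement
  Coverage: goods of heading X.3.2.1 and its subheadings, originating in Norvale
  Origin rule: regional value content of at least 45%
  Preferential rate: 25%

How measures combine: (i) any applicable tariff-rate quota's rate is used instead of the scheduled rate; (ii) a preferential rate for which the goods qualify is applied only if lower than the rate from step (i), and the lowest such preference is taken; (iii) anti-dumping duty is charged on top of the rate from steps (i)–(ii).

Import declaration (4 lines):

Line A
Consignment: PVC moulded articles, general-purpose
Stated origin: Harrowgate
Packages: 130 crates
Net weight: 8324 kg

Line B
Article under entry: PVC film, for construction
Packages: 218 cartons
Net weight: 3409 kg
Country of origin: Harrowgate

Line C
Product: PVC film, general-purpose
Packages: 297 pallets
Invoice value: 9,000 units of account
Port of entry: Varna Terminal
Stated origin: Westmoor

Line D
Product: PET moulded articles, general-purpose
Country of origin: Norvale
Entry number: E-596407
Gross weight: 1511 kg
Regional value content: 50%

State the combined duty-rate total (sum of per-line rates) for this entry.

62%

Line A: PVC → X.3; moulded articles → X.3.2; general-purpose → X.3.2.1. Scheduled 14%. anti-dumping (Harrowgate, X.3): +9%; total 14% + 9% = 23%. → 23%.
Line B: PVC → X.3; film → X.3.1; for construction → X.3.1.1. Scheduled 8%. anti-dumping (Harrowgate, X.3): +9%; total 8% + 9% = 17%. → 17%.
Line C: PVC → X.3; film → X.3.1; general-purpose → X.3.1.2. Scheduled 4%. No special measure applies. → 4%.
Line D: PET → X.2; moulded articles → X.2.3; general-purpose → X.2.3.3. Scheduled 18%. Norvale agreement on X.2.3: RVC < 60%; Norvale agreement on X.3.2.1: X.2.3.3 not covered. → 18%.
Sum: 23% + 17% + 4% + 18% = 62%.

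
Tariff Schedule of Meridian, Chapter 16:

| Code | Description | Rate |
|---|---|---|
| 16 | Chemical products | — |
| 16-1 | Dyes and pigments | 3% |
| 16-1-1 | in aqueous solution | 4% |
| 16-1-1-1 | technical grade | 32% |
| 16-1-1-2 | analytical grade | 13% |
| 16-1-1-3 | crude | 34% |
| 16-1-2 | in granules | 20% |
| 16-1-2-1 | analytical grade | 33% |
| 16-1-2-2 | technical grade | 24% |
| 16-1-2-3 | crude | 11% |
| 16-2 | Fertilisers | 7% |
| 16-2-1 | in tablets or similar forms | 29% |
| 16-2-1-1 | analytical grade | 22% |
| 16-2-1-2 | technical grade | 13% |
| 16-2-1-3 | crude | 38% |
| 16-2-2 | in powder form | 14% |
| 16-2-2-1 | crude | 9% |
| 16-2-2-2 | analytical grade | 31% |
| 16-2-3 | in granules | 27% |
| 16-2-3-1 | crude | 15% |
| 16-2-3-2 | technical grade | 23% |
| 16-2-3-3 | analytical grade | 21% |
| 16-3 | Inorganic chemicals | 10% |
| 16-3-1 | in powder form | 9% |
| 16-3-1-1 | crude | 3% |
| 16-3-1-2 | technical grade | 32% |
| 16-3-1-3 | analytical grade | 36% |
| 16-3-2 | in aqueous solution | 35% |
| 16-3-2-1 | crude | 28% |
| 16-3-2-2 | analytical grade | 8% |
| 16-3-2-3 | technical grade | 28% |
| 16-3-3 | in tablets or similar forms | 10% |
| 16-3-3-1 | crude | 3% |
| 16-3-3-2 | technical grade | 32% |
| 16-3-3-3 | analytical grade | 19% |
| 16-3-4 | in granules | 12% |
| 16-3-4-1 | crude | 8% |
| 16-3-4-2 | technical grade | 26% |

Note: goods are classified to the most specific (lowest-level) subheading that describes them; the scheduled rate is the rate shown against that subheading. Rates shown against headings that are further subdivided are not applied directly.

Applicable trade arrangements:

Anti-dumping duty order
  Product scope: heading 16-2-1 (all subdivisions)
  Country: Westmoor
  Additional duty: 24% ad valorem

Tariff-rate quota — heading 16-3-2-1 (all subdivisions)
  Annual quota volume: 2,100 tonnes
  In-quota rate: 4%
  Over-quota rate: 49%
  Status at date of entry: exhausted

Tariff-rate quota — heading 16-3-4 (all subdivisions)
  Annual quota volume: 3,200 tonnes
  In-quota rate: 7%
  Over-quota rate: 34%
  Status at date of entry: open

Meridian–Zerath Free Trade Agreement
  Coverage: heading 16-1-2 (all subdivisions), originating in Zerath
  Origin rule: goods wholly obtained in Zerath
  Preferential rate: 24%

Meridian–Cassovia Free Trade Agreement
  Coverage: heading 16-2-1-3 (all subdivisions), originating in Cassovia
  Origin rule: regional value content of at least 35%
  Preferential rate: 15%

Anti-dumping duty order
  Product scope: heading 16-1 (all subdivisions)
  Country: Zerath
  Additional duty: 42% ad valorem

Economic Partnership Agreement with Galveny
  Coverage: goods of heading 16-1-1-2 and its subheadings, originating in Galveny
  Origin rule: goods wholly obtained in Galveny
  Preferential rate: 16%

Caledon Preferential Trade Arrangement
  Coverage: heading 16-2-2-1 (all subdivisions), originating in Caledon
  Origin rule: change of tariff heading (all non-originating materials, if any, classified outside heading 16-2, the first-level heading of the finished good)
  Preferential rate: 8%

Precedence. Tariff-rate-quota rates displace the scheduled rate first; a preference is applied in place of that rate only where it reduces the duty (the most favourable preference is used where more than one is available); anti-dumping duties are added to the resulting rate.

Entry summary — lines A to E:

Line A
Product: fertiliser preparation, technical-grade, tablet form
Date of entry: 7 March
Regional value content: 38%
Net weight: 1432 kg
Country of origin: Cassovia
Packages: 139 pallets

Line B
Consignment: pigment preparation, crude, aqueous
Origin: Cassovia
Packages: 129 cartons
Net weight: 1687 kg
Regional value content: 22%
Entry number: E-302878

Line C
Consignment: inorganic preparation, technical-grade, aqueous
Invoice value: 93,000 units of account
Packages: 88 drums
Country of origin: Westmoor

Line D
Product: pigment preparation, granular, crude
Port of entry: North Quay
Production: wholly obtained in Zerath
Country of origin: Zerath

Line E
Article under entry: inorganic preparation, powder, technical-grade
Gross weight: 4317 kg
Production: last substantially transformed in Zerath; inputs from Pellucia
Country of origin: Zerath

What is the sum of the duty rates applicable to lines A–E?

Line A: fertiliser → 16-2; tablet form → 16-2-1; technical-grade → 16-2-1-2. Scheduled 13%. Cassovia agreement on 16-2-1-3: 16-2-1-2 not covered. → 13%.
Line B: pigment → 16-1; aqueous → 16-1-1; crude → 16-1-1-3. Scheduled 34%. Cassovia agreement on 16-2-1-3: 16-1-1-3 not covered. → 34%.
Line C: inorganic → 16-3; aqueous → 16-3-2; technical-grade → 16-3-2-3. Scheduled 28%. No special measure applies. → 28%.
Line D: pigment → 16-1; granular → 16-1-2; crude → 16-1-2-3. Scheduled 11%. Zerath agreement on 16-1-2: wholly obtained → 24% available; preference 24% not lower than 11% → no reduction; anti-dumping (Zerath, 16-1): +42%; total 11% + 42% = 53%. → 53%.
Line E: inorganic → 16-3; powder → 16-3-1; technical-grade → 16-3-1-2. Scheduled 32%. Zerath agreement on 16-1-2: 16-3-1-2 not covered. → 32%.
Sum: 13% + 34% + 28% + 53% + 32% = 160%.

160%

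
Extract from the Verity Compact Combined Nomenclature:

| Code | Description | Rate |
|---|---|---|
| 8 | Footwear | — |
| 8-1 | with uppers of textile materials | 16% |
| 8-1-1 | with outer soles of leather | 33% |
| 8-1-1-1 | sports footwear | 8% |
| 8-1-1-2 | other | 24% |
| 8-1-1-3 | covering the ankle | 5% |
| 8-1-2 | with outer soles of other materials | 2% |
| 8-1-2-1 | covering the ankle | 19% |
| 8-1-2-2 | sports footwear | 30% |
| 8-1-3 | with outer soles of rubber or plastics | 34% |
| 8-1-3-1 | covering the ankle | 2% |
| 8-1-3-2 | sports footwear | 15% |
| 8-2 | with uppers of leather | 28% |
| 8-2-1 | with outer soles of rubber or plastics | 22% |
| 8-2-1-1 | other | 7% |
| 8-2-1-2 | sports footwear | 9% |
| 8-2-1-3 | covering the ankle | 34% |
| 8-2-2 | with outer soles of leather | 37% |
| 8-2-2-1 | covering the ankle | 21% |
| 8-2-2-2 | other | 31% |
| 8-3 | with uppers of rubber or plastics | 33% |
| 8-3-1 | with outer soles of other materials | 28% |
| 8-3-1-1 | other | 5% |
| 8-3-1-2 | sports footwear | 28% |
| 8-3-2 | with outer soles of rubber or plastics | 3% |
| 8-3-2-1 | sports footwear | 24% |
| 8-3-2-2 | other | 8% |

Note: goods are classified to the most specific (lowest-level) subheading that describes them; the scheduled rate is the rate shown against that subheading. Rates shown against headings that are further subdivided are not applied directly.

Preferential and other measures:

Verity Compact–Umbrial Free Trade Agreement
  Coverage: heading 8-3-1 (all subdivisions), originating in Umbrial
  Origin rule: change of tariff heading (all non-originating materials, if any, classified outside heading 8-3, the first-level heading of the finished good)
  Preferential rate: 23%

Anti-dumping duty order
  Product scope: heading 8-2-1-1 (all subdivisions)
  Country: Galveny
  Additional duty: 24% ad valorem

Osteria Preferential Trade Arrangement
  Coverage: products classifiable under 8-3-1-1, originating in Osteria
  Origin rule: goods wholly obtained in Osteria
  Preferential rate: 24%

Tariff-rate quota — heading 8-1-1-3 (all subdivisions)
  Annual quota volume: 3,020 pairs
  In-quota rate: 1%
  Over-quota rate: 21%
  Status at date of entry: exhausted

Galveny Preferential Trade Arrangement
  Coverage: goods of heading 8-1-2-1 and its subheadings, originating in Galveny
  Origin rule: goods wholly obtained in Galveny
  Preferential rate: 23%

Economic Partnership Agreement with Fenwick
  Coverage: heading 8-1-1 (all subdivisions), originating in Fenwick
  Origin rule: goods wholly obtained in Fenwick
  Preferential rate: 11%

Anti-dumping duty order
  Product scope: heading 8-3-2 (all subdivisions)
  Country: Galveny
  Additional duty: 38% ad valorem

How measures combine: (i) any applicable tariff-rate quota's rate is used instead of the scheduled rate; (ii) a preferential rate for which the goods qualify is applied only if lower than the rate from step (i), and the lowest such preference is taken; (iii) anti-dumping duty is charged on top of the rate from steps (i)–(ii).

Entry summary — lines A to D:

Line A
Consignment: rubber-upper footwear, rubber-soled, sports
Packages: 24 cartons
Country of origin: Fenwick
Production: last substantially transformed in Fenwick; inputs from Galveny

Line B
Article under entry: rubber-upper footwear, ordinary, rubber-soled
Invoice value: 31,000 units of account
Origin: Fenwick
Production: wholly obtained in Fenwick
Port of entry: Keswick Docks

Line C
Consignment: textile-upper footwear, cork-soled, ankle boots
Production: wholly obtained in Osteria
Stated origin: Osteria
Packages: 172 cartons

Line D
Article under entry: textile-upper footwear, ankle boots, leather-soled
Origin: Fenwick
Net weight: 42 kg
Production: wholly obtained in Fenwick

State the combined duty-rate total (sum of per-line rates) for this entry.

62%

Line A: rubber-upper → 8-3; rubber-soled → 8-3-2; sports → 8-3-2-1. Scheduled 24%. Fenwick agreement on 8-1-1: 8-3-2-1 not covered. → 24%.
Line B: rubber-upper → 8-3; rubber-soled → 8-3-2; ordinary → 8-3-2-2. Scheduled 8%. Fenwick agreement on 8-1-1: 8-3-2-2 not covered. → 8%.
Line C: textile-upper → 8-1; cork-soled → 8-1-2; ankle boots → 8-1-2-1. Scheduled 19%. Osteria agreement on 8-3-1-1: 8-1-2-1 not covered. → 19%.
Line D: textile-upper → 8-1; leather-soled → 8-1-1; ankle boots → 8-1-1-3. Scheduled 5%. quota on 8-1-1-3 exhausted → over-quota 21%; Fenwick agreement on 8-1-1: wholly obtained → 11% available; preferential 11%. → 11%.
Sum: 24% + 8% + 19% + 11% = 62%.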